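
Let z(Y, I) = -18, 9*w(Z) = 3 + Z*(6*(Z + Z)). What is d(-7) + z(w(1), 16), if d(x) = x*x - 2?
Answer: 29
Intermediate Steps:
d(x) = -2 + x² (d(x) = x² - 2 = -2 + x²)
w(Z) = ⅓ + 4*Z²/3 (w(Z) = (3 + Z*(6*(Z + Z)))/9 = (3 + Z*(6*(2*Z)))/9 = (3 + Z*(12*Z))/9 = (3 + 12*Z²)/9 = ⅓ + 4*Z²/3)
d(-7) + z(w(1), 16) = (-2 + (-7)²) - 18 = (-2 + 49) - 18 = 47 - 18 = 29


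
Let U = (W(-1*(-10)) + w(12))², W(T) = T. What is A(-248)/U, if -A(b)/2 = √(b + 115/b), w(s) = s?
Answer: -I*√3820378/30008 ≈ -0.065135*I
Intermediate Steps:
A(b) = -2*√(b + 115/b)
U = 484 (U = (-1*(-10) + 12)² = (10 + 12)² = 22² = 484)
A(-248)/U = -2*√(-248 + 115/(-248))/484 = -2*√(-248 + 115*(-1/248))*(1/484) = -2*√(-248 - 115/248)*(1/484) = -I*√3820378/62*(1/484) = -I*√3820378/30008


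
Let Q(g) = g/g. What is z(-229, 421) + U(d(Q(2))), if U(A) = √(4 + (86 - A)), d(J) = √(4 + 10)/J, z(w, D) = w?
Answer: -229 + √(90 - √14) ≈ -219.71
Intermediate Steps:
Q(g) = 1
d(J) = √14/J
U(A) = √(90 - A)
z(-229, 421) + U(d(Q(2))) = -229 + √(90 - √14/1) = -229 + √(90 - √14)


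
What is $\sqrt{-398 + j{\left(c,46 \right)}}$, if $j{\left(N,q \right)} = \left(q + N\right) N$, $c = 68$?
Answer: $\sqrt{7354} \approx 85.755$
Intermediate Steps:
$j{\left(N,q \right)} = N \left(N + q\right)$ ($j{\left(N,q \right)} = \left(N + q\right) N = N \left(N + q\right)$)
$\sqrt{-398 + j{\left(c,46 \right)}} = \sqrt{-398 + 68 \left(68 + 46\right)} = \sqrt{-398 + 68 \cdot 114} = \sqrt{-398 + 7752} = \sqrt{7354}$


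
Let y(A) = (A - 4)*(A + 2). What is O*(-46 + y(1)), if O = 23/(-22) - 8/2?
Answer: 555/2 ≈ 277.50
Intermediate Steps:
y(A) = (-4 + A)*(2 + A)
O = -111/22 (O = 23*(-1/22) - 8*½ = -23/22 - 4 = -111/22 ≈ -5.0455)
O*(-46 + y(1)) = -111*(-46 + (-8 + 1² - 2*1))/22 = -111*(-46 + (-8 + 1 - 2))/22 = -111*(-46 - 9)/22 = -111/22*(-55) = 555/2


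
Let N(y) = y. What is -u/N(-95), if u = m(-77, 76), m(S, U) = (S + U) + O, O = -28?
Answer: -29/95 ≈ -0.30526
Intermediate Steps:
m(S, U) = -28 + S + U (m(S, U) = (S + U) - 28 = -28 + S + U)
u = -29 (u = -28 - 77 + 76 = -29)
-u/N(-95) = -(-29)/(-95) = -(-29)*(-1)/95 = -1*29/95 = -29/95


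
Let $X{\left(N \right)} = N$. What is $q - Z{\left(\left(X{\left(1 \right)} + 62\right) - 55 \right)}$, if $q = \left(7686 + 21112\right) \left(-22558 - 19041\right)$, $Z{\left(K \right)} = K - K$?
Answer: $-1197968002$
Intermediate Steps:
$Z{\left(K \right)} = 0$
$q = -1197968002$ ($q = 28798 \left(-41599\right) = -1197968002$)
$q - Z{\left(\left(X{\left(1 \right)} + 62\right) - 55 \right)} = -1197968002 - 0 = -1197968002 + 0 = -1197968002$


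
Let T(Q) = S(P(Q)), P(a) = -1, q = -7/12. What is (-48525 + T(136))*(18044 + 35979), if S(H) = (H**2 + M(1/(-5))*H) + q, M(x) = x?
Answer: -157285965649/60 ≈ -2.6214e+9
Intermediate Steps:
q = -7/12 (q = -7*1/12 = -7/12 ≈ -0.58333)
S(H) = -7/12 + H**2 - H/5 (S(H) = (H**2 + H/(-5)) - 7/12 = (H**2 - H/5) - 7/12 = -7/12 + H**2 - H/5)
T(Q) = 37/60 (T(Q) = -7/12 + (-1)**2 - 1/5*(-1) = -7/12 + 1 + 1/5 = 37/60)
(-48525 + T(136))*(18044 + 35979) = (-48525 + 37/60)*(18044 + 35979) = -2911463/60*54023 = -157285965649/60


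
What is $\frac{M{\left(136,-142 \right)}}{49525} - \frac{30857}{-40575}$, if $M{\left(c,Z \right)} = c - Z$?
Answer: $\frac{61578911}{80379075} \approx 0.76611$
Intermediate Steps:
$\frac{M{\left(136,-142 \right)}}{49525} - \frac{30857}{-40575} = \frac{136 - -142}{49525} - \frac{30857}{-40575} = \left(136 + 142\right) \frac{1}{49525} - - \frac{30857}{40575} = 278 \cdot \frac{1}{49525} + \frac{30857}{40575} = \frac{278}{49525} + \frac{30857}{40575} = \frac{61578911}{80379075}$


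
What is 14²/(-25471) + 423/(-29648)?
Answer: -16585241/755164208 ≈ -0.021962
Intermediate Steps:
14²/(-25471) + 423/(-29648) = 196*(-1/25471) + 423*(-1/29648) = -196/25471 - 423/29648 = -16585241/755164208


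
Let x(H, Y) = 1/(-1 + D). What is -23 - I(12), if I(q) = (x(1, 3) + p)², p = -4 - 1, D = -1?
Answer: -213/4 ≈ -53.250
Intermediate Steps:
p = -5
x(H, Y) = -½ (x(H, Y) = 1/(-1 - 1) = 1/(-2) = -½)
I(q) = 121/4 (I(q) = (-½ - 5)² = (-11/2)² = 121/4)
-23 - I(12) = -23 - 1*121/4 = -23 - 121/4 = -213/4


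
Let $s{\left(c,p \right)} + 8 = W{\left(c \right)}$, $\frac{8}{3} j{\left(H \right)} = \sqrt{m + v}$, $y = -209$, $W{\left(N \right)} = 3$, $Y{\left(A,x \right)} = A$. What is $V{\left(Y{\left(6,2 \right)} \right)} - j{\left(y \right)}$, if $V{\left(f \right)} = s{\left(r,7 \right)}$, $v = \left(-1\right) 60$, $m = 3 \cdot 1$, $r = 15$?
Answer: $-5 - \frac{3 i \sqrt{57}}{8} \approx -5.0 - 2.8312 i$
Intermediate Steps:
$m = 3$
$v = -60$
$j{\left(H \right)} = \frac{3 i \sqrt{57}}{8}$ ($j{\left(H \right)} = \frac{3 \sqrt{3 - 60}}{8} = \frac{3 \sqrt{-57}}{8} = \frac{3 i \sqrt{57}}{8}$)
$s{\left(c,p \right)} = -5$ ($s{\left(c,p \right)} = -8 + 3 = -5$)
$V{\left(f \right)} = -5$
$V{\left(Y{\left(6,2 \right)} \right)} - j{\left(y \right)} = -5 - \frac{3 i \sqrt{57}}{8}$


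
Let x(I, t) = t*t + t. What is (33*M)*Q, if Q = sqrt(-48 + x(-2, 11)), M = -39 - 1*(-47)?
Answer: 528*sqrt(21) ≈ 2419.6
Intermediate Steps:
M = 8 (M = -39 + 47 = 8)
x(I, t) = t + t**2 (x(I, t) = t**2 + t = t + t**2)
Q = 2*sqrt(21) (Q = sqrt(-48 + 11*(1 + 11)) = sqrt(-48 + 11*12) = sqrt(-48 + 132) = sqrt(84) = 2*sqrt(21) ≈ 9.1651)
(33*M)*Q = (33*8)*(2*sqrt(21)) = 264*(2*sqrt(21)) = 528*sqrt(21)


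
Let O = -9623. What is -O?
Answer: 9623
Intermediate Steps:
-O = -1*(-9623) = 9623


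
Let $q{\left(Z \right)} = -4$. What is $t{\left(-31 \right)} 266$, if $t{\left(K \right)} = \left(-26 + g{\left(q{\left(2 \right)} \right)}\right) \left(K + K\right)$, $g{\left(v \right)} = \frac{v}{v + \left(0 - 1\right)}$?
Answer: $\frac{2077992}{5} \approx 4.156 \cdot 10^{5}$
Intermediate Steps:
$g{\left(v \right)} = \frac{v}{-1 + v}$ ($g{\left(v \right)} = \frac{v}{v - 1} = \frac{v}{-1 + v}$)
$t{\left(K \right)} = - \frac{252 K}{5}$ ($t{\left(K \right)} = \left(-26 - \frac{4}{-1 - 4}\right) \left(K + K\right) = \left(-26 - \frac{4}{-5}\right) 2 K = \left(-26 - - \frac{4}{5}\right) 2 K = \left(-26 + \frac{4}{5}\right) 2 K = - \frac{126 \cdot 2 K}{5} = - \frac{252 K}{5}$)
$t{\left(-31 \right)} 266 = \left(- \frac{252}{5}\right) \left(-31\right) 266 = \frac{7812}{5} \cdot 266 = \frac{2077992}{5}$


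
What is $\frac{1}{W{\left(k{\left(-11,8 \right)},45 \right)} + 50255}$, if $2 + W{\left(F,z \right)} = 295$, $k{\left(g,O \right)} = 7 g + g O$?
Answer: $\frac{1}{50548} \approx 1.9783 \cdot 10^{-5}$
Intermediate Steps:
$k{\left(g,O \right)} = 7 g + O g$
$W{\left(F,z \right)} = 293$ ($W{\left(F,z \right)} = -2 + 295 = 293$)
$\frac{1}{W{\left(k{\left(-11,8 \right)},45 \right)} + 50255} = \frac{1}{293 + 50255} = \frac{1}{50548}$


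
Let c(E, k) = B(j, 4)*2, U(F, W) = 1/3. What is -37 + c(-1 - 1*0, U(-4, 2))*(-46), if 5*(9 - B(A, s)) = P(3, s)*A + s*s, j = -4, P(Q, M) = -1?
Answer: -497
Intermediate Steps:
B(A, s) = 9 - s²/5 + A/5 (B(A, s) = 9 - (-A + s*s)/5 = 9 - (-A + s²)/5 = 9 - (s² - A)/5 = 9 + (-s²/5 + A/5) = 9 - s²/5 + A/5)
U(F, W) = ⅓
c(E, k) = 10 (c(E, k) = (9 - ⅕*4² + (⅕)*(-4))*2 = (9 - ⅕*16 - ⅘)*2 = (9 - 16/5 - ⅘)*2 = 5*2 = 10)
-37 + c(-1 - 1*0, U(-4, 2))*(-46) = -37 + 10*(-46) = -37 - 460 = -497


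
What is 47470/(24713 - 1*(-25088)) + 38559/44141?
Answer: 4015650029/2198265941 ≈ 1.8267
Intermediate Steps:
47470/(24713 - 1*(-25088)) + 38559/44141 = 47470/(24713 + 25088) + 38559*(1/44141) = 47470/49801 + 38559/44141 = 4015650029/2198265941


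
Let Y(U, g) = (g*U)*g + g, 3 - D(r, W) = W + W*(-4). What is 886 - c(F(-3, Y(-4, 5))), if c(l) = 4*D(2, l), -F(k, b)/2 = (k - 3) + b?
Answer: -1550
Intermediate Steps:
D(r, W) = 3 + 3*W (D(r, W) = 3 - (W + W*(-4)) = 3 - (W - 4*W) = 3 - (-3)*W = 3 + 3*W)
Y(U, g) = g + U*g² (Y(U, g) = (U*g)*g + g = U*g² + g = g + U*g²)
F(k, b) = 6 - 2*b - 2*k (F(k, b) = -2*((k - 3) + b) = -2*((-3 + k) + b) = -2*(-3 + b + k) = 6 - 2*b - 2*k)
c(l) = 12 + 12*l (c(l) = 4*(3 + 3*l) = 12 + 12*l)
886 - c(F(-3, Y(-4, 5))) = 886 - (12 + 12*(6 - 10*(1 - 4*5) - 2*(-3))) = 886 - (12 + 12*(6 - 10*(1 - 20) + 6)) = 886 - (12 + 12*(6 - 10*(-19) + 6)) = 886 - (12 + 12*(6 - 2*(-95) + 6)) = 886 - (12 + 12*(6 + 190 + 6)) = 886 - (12 + 12*202) = 886 - (12 + 2424) = 886 - 1*2436 = 886 - 2436 = -1550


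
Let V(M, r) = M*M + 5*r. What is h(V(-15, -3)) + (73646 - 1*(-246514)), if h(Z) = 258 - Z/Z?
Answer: 320417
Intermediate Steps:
V(M, r) = M**2 + 5*r
h(Z) = 257 (h(Z) = 258 - 1*1 = 258 - 1 = 257)
h(V(-15, -3)) + (73646 - 1*(-246514)) = 257 + (73646 - 1*(-246514)) = 257 + (73646 + 246514) = 257 + 320160 = 320417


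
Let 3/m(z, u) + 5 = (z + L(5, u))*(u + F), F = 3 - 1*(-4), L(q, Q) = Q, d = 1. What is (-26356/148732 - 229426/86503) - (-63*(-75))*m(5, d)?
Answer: -45984382624250/138306965107 ≈ -332.48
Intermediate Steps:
F = 7 (F = 3 + 4 = 7)
m(z, u) = 3/(-5 + (7 + u)*(u + z)) (m(z, u) = 3/(-5 + (z + u)*(u + 7)) = 3/(-5 + (u + z)*(7 + u)) = 3/(-5 + (7 + u)*(u + z)))
(-26356/148732 - 229426/86503) - (-63*(-75))*m(5, d) = (-26356/148732 - 229426/86503) - (-63*(-75))*3/(-5 + 1² + 7*1 + 7*5 + 1*5) = (-26356*1/148732 - 229426*1/86503) - 4725*3/(-5 + 1 + 7 + 35 + 5) = (-6589/37183 - 229426/86503) - 4725*3/43 = -9100715225/3216441049 - 4725*3*(1/43) = -9100715225/3216441049 - 4725*3/43 = -9100715225/3216441049 - 1*14175/43 = -9100715225/3216441049 - 14175/43 = -45984382624250/138306965107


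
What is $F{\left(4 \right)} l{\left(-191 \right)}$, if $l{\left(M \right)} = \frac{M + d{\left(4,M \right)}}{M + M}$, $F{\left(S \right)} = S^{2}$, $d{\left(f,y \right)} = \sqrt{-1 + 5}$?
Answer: $\frac{1512}{191} \approx 7.9162$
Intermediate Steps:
$d{\left(f,y \right)} = 2$ ($d{\left(f,y \right)} = \sqrt{4} = 2$)
$l{\left(M \right)} = \frac{2 + M}{2 M}$ ($l{\left(M \right)} = \frac{M + 2}{M + M} = \frac{2 + M}{2 M}$)
$F{\left(4 \right)} l{\left(-191 \right)} = 4^{2} \frac{2 - 191}{2 \left(-191\right)} = 16 \cdot \frac{1}{2} \left(- \frac{1}{191}\right) \left(-189\right) = 16 \cdot \frac{189}{382} = \frac{1512}{191}$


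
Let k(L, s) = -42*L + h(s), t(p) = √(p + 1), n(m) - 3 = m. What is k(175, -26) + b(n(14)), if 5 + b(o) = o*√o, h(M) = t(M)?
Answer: -7355 + 5*I + 17*√17 ≈ -7284.9 + 5.0*I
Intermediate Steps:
n(m) = 3 + m
t(p) = √(1 + p)
h(M) = √(1 + M)
k(L, s) = √(1 + s) - 42*L (k(L, s) = -42*L + √(1 + s) = √(1 + s) - 42*L)
b(o) = -5 + o^(3/2) (b(o) = -5 + o*√o = -5 + o^(3/2))
k(175, -26) + b(n(14)) = (√(1 - 26) - 42*175) + (-5 + (3 + 14)^(3/2)) = (√(-25) - 7350) + (-5 + 17^(3/2)) = (5*I - 7350) + (-5 + 17*√17) = (-7350 + 5*I) + (-5 + 17*√17) = -7355 + 5*I + 17*√17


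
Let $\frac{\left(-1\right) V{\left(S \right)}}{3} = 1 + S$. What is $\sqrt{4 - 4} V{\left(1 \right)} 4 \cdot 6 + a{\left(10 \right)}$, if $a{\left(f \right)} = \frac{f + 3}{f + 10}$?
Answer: $\frac{13}{20} \approx 0.65$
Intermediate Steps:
$V{\left(S \right)} = -3 - 3 S$ ($V{\left(S \right)} = - 3 \left(1 + S\right) = -3 - 3 S$)
$a{\left(f \right)} = \frac{3 + f}{10 + f}$
$\sqrt{4 - 4} V{\left(1 \right)} 4 \cdot 6 + a{\left(10 \right)} = \sqrt{4 - 4} \left(-3 - 3\right) 4 \cdot 6 + \frac{3 + 10}{10 + 10} = \sqrt{0} \left(-3 - 3\right) 4 \cdot 6 + \frac{1}{20} \cdot 13 = 0 \left(-6\right) 4 \cdot 6 + \frac{1}{20} \cdot 13 = 0 \cdot 4 \cdot 6 + \frac{13}{20} = 0 \cdot 6 + \frac{13}{20} = 0 + \frac{13}{20} = \frac{13}{20}$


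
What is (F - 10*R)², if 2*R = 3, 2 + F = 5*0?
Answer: 289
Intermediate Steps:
F = -2 (F = -2 + 5*0 = -2 + 0 = -2)
R = 3/2 (R = (½)*3 = 3/2 ≈ 1.5000)
(F - 10*R)² = (-2 - 10*3/2)² = (-2 - 15)² = (-17)² = 289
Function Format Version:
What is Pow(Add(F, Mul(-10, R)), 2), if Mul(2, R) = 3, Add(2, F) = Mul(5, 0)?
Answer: 289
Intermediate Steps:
F = -2 (F = Add(-2, Mul(5, 0)) = Add(-2, 0) = -2)
R = Rational(3, 2) (R = Mul(Rational(1, 2), 3) = Rational(3, 2) ≈ 1.5000)
Pow(Add(F, Mul(-10, R)), 2) = Pow(Add(-2, Mul(-10, Rational(3, 2))), 2) = Pow(Add(-2, -15), 2) = Pow(-17, 2) = 289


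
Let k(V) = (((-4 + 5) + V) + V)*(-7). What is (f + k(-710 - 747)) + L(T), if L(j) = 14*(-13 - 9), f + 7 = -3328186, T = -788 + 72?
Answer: -3308110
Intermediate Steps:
T = -716
f = -3328193 (f = -7 - 3328186 = -3328193)
k(V) = -7 - 14*V (k(V) = ((1 + V) + V)*(-7) = (1 + 2*V)*(-7) = -7 - 14*V)
L(j) = -308 (L(j) = 14*(-22) = -308)
(f + k(-710 - 747)) + L(T) = (-3328193 + (-7 - 14*(-710 - 747))) - 308 = (-3328193 + (-7 - 14*(-1457))) - 308 = (-3328193 + (-7 + 20398)) - 308 = (-3328193 + 20391) - 308 = -3307802 - 308 = -3308110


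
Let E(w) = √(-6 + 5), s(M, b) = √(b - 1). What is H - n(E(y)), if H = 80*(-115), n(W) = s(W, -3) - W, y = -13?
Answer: -9200 - I ≈ -9200.0 - 1.0*I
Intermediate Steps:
s(M, b) = √(-1 + b)
E(w) = I (E(w) = √(-1) = I)
n(W) = -W + 2*I (n(W) = √(-1 - 3) - W = √(-4) - W = 2*I - W = -W + 2*I)
H = -9200
H - n(E(y)) = -9200 - (-I + 2*I) = -9200 - I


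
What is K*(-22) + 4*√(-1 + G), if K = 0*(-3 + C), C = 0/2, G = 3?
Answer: 4*√2 ≈ 5.6569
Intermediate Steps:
C = 0 (C = 0*(½) = 0)
K = 0 (K = 0*(-3 + 0) = 0*(-3) = 0)
K*(-22) + 4*√(-1 + G) = 0*(-22) + 4*√(-1 + 3) = 0 + 4*√2 = 4*√2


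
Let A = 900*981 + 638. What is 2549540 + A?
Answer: 3433078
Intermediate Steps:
A = 883538 (A = 882900 + 638 = 883538)
2549540 + A = 2549540 + 883538 = 3433078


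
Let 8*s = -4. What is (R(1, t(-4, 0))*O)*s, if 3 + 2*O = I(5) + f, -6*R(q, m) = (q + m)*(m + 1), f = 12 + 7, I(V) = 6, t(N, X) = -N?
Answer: 275/12 ≈ 22.917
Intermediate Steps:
s = -1/2 (s = (1/8)*(-4) = -1/2 ≈ -0.50000)
f = 19
R(q, m) = -(1 + m)*(m + q)/6 (R(q, m) = -(q + m)*(m + 1)/6 = -(m + q)*(1 + m)/6 = -(1 + m)*(m + q)/6)
O = 11 (O = -3/2 + (6 + 19)/2 = -3/2 + (1/2)*25 = -3/2 + 25/2 = 11)
(R(1, t(-4, 0))*O)*s = ((-(-1)*(-4)/6 - 1/6*1 - (-1*(-4))**2/6 - 1/6*(-1*(-4))*1)*11)*(-1/2) = ((-1/6*4 - 1/6 - 1/6*4**2 - 1/6*4*1)*11)*(-1/2) = ((-2/3 - 1/6 - 1/6*16 - 2/3)*11)*(-1/2) = ((-2/3 - 1/6 - 8/3 - 2/3)*11)*(-1/2) = -25/6*11*(-1/2) = -275/6*(-1/2) = 275/12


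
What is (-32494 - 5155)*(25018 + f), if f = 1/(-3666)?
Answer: -3453015194563/3666 ≈ -9.4190e+8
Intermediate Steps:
f = -1/3666 ≈ -0.00027278
(-32494 - 5155)*(25018 + f) = (-32494 - 5155)*(25018 - 1/3666) = -37649*91715987/3666 = -3453015194563/3666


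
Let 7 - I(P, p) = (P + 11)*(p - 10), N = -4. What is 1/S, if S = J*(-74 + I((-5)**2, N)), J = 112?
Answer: 1/48944 ≈ 2.0432e-5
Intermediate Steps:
I(P, p) = 7 - (-10 + p)*(11 + P) (I(P, p) = 7 - (P + 11)*(p - 10) = 7 - (11 + P)*(-10 + p) = 7 - (-10 + p)*(11 + P))
S = 48944 (S = 112*(-74 + (117 - 11*(-4) + 10*(-5)**2 - 1*(-5)**2*(-4))) = 112*(-74 + (117 + 44 + 10*25 - 1*25*(-4))) = 112*(-74 + (117 + 44 + 250 + 100)) = 112*(-74 + 511) = 112*437 = 48944)
1/S = 1/48944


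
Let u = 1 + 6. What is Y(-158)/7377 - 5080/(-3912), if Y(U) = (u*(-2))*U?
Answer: 1922021/1202451 ≈ 1.5984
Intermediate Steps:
u = 7
Y(U) = -14*U (Y(U) = (7*(-2))*U = -14*U)
Y(-158)/7377 - 5080/(-3912) = -14*(-158)/7377 - 5080/(-3912) = 2212*(1/7377) - 5080*(-1/3912) = 2212/7377 + 635/489 = 1922021/1202451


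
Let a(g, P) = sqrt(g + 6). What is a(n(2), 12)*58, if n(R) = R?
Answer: 116*sqrt(2) ≈ 164.05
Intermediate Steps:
a(g, P) = sqrt(6 + g)
a(n(2), 12)*58 = sqrt(6 + 2)*58 = sqrt(8)*58 = (2*sqrt(2))*58 = 116*sqrt(2)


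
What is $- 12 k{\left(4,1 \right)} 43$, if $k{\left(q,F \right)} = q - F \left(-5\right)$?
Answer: $-4644$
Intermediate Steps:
$k{\left(q,F \right)} = q + 5 F$ ($k{\left(q,F \right)} = q - - 5 F = q + 5 F$)
$- 12 k{\left(4,1 \right)} 43 = - 12 \left(4 + 5 \cdot 1\right) 43 = - 12 \left(4 + 5\right) 43 = \left(-12\right) 9 \cdot 43 = \left(-108\right) 43 = -4644$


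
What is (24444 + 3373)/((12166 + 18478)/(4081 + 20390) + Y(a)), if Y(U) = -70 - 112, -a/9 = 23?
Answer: -680709807/4423078 ≈ -153.90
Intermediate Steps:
a = -207 (a = -9*23 = -207)
Y(U) = -182
(24444 + 3373)/((12166 + 18478)/(4081 + 20390) + Y(a)) = (24444 + 3373)/((12166 + 18478)/(4081 + 20390) - 182) = 27817/(30644/24471 - 182) = 27817/(-4423078/24471) = 27817*(-24471/4423078) = -680709807/4423078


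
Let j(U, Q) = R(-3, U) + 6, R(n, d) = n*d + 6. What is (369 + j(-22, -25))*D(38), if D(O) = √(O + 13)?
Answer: 447*√51 ≈ 3192.2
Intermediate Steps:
R(n, d) = 6 + d*n (R(n, d) = d*n + 6 = 6 + d*n)
j(U, Q) = 12 - 3*U (j(U, Q) = (6 + U*(-3)) + 6 = (6 - 3*U) + 6 = 12 - 3*U)
D(O) = √(13 + O)
(369 + j(-22, -25))*D(38) = (369 + (12 - 3*(-22)))*√(13 + 38) = (369 + (12 + 66))*√51 = (369 + 78)*√51 = 447*√51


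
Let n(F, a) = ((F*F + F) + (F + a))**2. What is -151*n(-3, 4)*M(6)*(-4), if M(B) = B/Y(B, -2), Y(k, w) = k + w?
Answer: 44394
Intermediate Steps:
n(F, a) = (a + F**2 + 2*F)**2 (n(F, a) = ((F**2 + F) + (F + a))**2 = ((F + F**2) + (F + a))**2 = (a + F**2 + 2*F)**2)
M(B) = B/(-2 + B) (M(B) = B/(B - 2) = B/(-2 + B))
-151*n(-3, 4)*M(6)*(-4) = -151*(4 + (-3)**2 + 2*(-3))**2*(6/(-2 + 6))*(-4) = -151*(4 + 9 - 6)**2*(6/4)*(-4) = -151*7**2*(6*(1/4))*(-4) = -151*49*(3/2)*(-4) = -22197*(-4)/2 = -151*(-294) = 44394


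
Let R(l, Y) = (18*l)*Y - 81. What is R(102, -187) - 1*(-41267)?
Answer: -302146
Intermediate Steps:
R(l, Y) = -81 + 18*Y*l (R(l, Y) = 18*Y*l - 81 = -81 + 18*Y*l)
R(102, -187) - 1*(-41267) = (-81 + 18*(-187)*102) - 1*(-41267) = (-81 - 343332) + 41267 = -343413 + 41267 = -302146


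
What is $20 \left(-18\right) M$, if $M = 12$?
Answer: $-4320$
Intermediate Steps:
$20 \left(-18\right) M = 20 \left(-18\right) 12 = \left(-360\right) 12 = -4320$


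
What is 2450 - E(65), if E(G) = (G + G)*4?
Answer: 1930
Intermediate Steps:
E(G) = 8*G (E(G) = (2*G)*4 = 8*G)
2450 - E(65) = 2450 - 8*65 = 2450 - 1*520 = 2450 - 520 = 1930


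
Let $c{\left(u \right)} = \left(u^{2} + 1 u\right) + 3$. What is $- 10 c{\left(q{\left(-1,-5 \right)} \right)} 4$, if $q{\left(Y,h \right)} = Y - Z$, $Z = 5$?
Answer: $-1320$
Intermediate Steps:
$q{\left(Y,h \right)} = -5 + Y$ ($q{\left(Y,h \right)} = Y - 5 = -5 + Y$)
$c{\left(u \right)} = 3 + u + u^{2}$ ($c{\left(u \right)} = \left(u^{2} + u\right) + 3 = \left(u + u^{2}\right) + 3 = 3 + u + u^{2}$)
$- 10 c{\left(q{\left(-1,-5 \right)} \right)} 4 = - 10 \left(3 - 6 + \left(-5 - 1\right)^{2}\right) 4 = - 10 \left(3 - 6 + \left(-6\right)^{2}\right) 4 = - 10 \left(3 - 6 + 36\right) 4 = \left(-10\right) 33 \cdot 4 = \left(-330\right) 4 = -1320$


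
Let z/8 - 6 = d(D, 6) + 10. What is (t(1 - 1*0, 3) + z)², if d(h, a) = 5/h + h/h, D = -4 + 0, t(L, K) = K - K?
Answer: 15876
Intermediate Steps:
t(L, K) = 0
D = -4
d(h, a) = 1 + 5/h (d(h, a) = 5/h + 1 = 1 + 5/h)
z = 126 (z = 48 + 8*((5 - 4)/(-4) + 10) = 48 + 8*(-¼*1 + 10) = 48 + 8*(-¼ + 10) = 48 + 8*(39/4) = 48 + 78 = 126)
(t(1 - 1*0, 3) + z)² = (0 + 126)² = 126² = 15876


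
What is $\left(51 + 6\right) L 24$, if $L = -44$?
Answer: $-60192$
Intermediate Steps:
$\left(51 + 6\right) L 24 = \left(51 + 6\right) \left(-44\right) 24 = 57 \left(-44\right) 24 = \left(-2508\right) 24 = -60192$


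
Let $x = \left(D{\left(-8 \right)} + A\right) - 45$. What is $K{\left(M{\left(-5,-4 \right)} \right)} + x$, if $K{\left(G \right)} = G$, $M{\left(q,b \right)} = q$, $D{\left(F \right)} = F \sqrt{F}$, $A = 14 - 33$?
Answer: $-69 - 16 i \sqrt{2} \approx -69.0 - 22.627 i$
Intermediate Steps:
$A = -19$ ($A = 14 - 33 = -19$)
$D{\left(F \right)} = F^{\frac{3}{2}}$
$x = -64 - 16 i \sqrt{2}$ ($x = \left(\left(-8\right)^{\frac{3}{2}} - 19\right) - 45 = \left(- 16 i \sqrt{2} - 19\right) - 45 = \left(-19 - 16 i \sqrt{2}\right) - 45 = -64 - 16 i \sqrt{2} \approx -64.0 - 22.627 i$)
$K{\left(M{\left(-5,-4 \right)} \right)} + x = -5 - \left(64 + 16 i \sqrt{2}\right) = -69 - 16 i \sqrt{2}$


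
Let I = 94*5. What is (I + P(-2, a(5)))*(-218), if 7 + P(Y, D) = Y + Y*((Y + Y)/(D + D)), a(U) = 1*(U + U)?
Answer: -502926/5 ≈ -1.0059e+5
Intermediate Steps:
a(U) = 2*U (a(U) = 1*(2*U) = 2*U)
I = 470
P(Y, D) = -7 + Y + Y²/D (P(Y, D) = -7 + (Y + Y*((Y + Y)/(D + D))) = -7 + (Y + Y*((2*Y)/((2*D)))) = -7 + (Y + Y*((2*Y)*(1/(2*D)))) = -7 + (Y + Y*(Y/D)) = -7 + (Y + Y²/D) = -7 + Y + Y²/D)
(I + P(-2, a(5)))*(-218) = (470 + (-7 - 2 + (-2)²/(2*5)))*(-218) = (470 + (-7 - 2 + 4/10))*(-218) = (470 + (-7 - 2 + (⅒)*4))*(-218) = (470 + (-7 - 2 + ⅖))*(-218) = (470 - 43/5)*(-218) = (2307/5)*(-218) = -502926/5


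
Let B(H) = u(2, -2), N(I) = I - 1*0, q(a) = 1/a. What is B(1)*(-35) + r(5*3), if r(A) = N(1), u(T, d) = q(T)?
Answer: -33/2 ≈ -16.500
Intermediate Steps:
u(T, d) = 1/T
N(I) = I (N(I) = I + 0 = I)
B(H) = ½ (B(H) = 1/2 = ½)
r(A) = 1
B(1)*(-35) + r(5*3) = (½)*(-35) + 1 = -35/2 + 1 = -33/2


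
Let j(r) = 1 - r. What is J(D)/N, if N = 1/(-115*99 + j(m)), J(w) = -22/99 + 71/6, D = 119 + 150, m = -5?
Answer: -792737/6 ≈ -1.3212e+5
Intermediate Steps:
D = 269
J(w) = 209/18 (J(w) = -22*1/99 + 71*(1/6) = -2/9 + 71/6 = 209/18)
N = -1/11379 (N = 1/(-115*99 + (1 - 1*(-5))) = 1/(-11385 + (1 + 5)) = 1/(-11385 + 6) = 1/(-11379) = -1/11379 ≈ -8.7881e-5)
J(D)/N = 209/(18*(-1/11379)) = (209/18)*(-11379) = -792737/6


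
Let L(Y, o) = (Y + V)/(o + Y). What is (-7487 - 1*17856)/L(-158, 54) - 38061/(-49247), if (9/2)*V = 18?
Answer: -5899685345/344729 ≈ -17114.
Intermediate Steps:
V = 4 (V = (2/9)*18 = 4)
L(Y, o) = (4 + Y)/(Y + o) (L(Y, o) = (Y + 4)/(o + Y) = (4 + Y)/(Y + o))
(-7487 - 1*17856)/L(-158, 54) - 38061/(-49247) = (-7487 - 1*17856)/(((4 - 158)/(-158 + 54))) - 38061/(-49247) = (-7487 - 17856)/((-154/(-104))) - 38061*(-1/49247) = -25343/((-1/104*(-154))) + 38061/49247 = -25343/77/52 + 38061/49247 = -25343*52/77 + 38061/49247 = -1317836/77 + 38061/49247 = -5899685345/344729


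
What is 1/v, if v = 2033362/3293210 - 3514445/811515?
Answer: -267248931315/992370165502 ≈ -0.26930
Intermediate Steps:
v = -992370165502/267248931315 (v = 2033362*(1/3293210) - 3514445*1/811515 = 1016681/1646605 - 702889/162303 = -992370165502/267248931315 ≈ -3.7133)
1/v = 1/(-992370165502/267248931315) = -267248931315/992370165502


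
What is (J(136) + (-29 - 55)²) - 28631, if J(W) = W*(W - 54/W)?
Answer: -3133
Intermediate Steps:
(J(136) + (-29 - 55)²) - 28631 = ((-54 + 136²) + (-29 - 55)²) - 28631 = ((-54 + 18496) + (-84)²) - 28631 = (18442 + 7056) - 28631 = 25498 - 28631 = -3133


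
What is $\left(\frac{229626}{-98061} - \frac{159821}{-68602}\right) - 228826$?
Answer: $- \frac{513117978829381}{2242393574} \approx -2.2883 \cdot 10^{5}$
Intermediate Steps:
$\left(\frac{229626}{-98061} - \frac{159821}{-68602}\right) - 228826 = \left(229626 \left(- \frac{1}{98061}\right) - - \frac{159821}{68602}\right) - 228826 = \left(- \frac{76542}{32687} + \frac{159821}{68602}\right) - 228826 = - \frac{26865257}{2242393574} - 228826 = - \frac{513117978829381}{2242393574}$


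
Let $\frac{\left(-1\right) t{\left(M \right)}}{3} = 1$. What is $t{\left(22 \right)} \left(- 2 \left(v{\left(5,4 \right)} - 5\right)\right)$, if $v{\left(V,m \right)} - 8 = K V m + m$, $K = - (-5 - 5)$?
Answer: $1242$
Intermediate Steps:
$K = 10$ ($K = - (-5 - 5) = \left(-1\right) \left(-10\right) = 10$)
$t{\left(M \right)} = -3$ ($t{\left(M \right)} = \left(-3\right) 1 = -3$)
$v{\left(V,m \right)} = 8 + m + 10 V m$ ($v{\left(V,m \right)} = 8 + \left(10 V m + m\right) = 8 + \left(m + 10 V m\right) = 8 + m + 10 V m$)
$t{\left(22 \right)} \left(- 2 \left(v{\left(5,4 \right)} - 5\right)\right) = - 3 \left(- 2 \left(\left(8 + 4 + 10 \cdot 5 \cdot 4\right) - 5\right)\right) = - 3 \left(- 2 \left(\left(8 + 4 + 200\right) - 5\right)\right) = - 3 \left(- 2 \left(212 - 5\right)\right) = - 3 \left(\left(-2\right) 207\right) = \left(-3\right) \left(-414\right) = 1242$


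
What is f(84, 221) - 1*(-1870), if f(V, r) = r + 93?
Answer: 2184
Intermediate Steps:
f(V, r) = 93 + r
f(84, 221) - 1*(-1870) = (93 + 221) - 1*(-1870) = 314 + 1870 = 2184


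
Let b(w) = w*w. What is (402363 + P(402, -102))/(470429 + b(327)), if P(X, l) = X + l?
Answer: 402663/577358 ≈ 0.69742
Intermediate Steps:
b(w) = w²
(402363 + P(402, -102))/(470429 + b(327)) = (402363 + (402 - 102))/(470429 + 327²) = (402363 + 300)/(470429 + 106929) = 402663/577358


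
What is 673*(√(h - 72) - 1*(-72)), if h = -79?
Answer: 48456 + 673*I*√151 ≈ 48456.0 + 8270.0*I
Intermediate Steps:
673*(√(h - 72) - 1*(-72)) = 673*(√(-79 - 72) - 1*(-72)) = 673*(√(-151) + 72) = 673*(I*√151 + 72) = 673*(72 + I*√151) = 48456 + 673*I*√151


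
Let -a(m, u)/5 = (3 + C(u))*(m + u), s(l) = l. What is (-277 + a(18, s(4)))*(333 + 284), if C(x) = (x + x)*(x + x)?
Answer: -4718199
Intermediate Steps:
C(x) = 4*x² (C(x) = (2*x)*(2*x) = 4*x²)
a(m, u) = -5*(3 + 4*u²)*(m + u)
(-277 + a(18, s(4)))*(333 + 284) = (-277 + (-20*4³ - 15*18 - 15*4 - 20*18*4²))*(333 + 284) = (-277 + (-20*64 - 270 - 60 - 20*18*16))*617 = (-277 + (-1280 - 270 - 60 - 5760))*617 = (-277 - 7370)*617 = -7647*617 = -4718199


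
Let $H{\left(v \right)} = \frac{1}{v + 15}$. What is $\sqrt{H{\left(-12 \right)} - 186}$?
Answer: $\frac{i \sqrt{1671}}{3} \approx 13.626 i$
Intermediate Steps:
$H{\left(v \right)} = \frac{1}{15 + v}$
$\sqrt{H{\left(-12 \right)} - 186} = \sqrt{\frac{1}{15 - 12} - 186} = \sqrt{\frac{1}{3} - 186} = \sqrt{- \frac{557}{3}} = \frac{i \sqrt{1671}}{3}$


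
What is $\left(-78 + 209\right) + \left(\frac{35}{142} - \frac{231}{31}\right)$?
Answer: $\frac{544945}{4402} \approx 123.79$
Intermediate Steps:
$\left(-78 + 209\right) + \left(\frac{35}{142} - \frac{231}{31}\right) = 131 + \left(35 \cdot \frac{1}{142} - \frac{231}{31}\right) = 131 + \left(\frac{35}{142} - \frac{231}{31}\right) = 131 - \frac{31717}{4402} = \frac{544945}{4402}$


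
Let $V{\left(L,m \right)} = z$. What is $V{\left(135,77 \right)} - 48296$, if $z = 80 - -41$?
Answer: $-48175$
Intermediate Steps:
$z = 121$ ($z = 80 + 41 = 121$)
$V{\left(L,m \right)} = 121$
$V{\left(135,77 \right)} - 48296 = 121 - 48296 = -48175$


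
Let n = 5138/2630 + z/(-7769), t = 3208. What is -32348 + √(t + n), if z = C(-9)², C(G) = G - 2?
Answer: -32348 + √335025911694527610/10216235 ≈ -32291.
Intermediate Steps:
C(G) = -2 + G
z = 121 (z = (-2 - 9)² = (-11)² = 121)
n = 19799446/10216235 (n = 5138/2630 + 121/(-7769) = 5138*(1/2630) + 121*(-1/7769) = 2569/1315 - 121/7769 = 19799446/10216235 ≈ 1.9380)
-32348 + √(t + n) = -32348 + √(3208 + 19799446/10216235) = -32348 + √(32793481326/10216235) = -32348 + √335025911694527610/10216235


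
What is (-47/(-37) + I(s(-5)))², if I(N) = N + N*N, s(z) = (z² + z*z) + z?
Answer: 5873229769/1369 ≈ 4.2902e+6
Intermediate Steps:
s(z) = z + 2*z² (s(z) = (z² + z²) + z = 2*z² + z = z + 2*z²)
I(N) = N + N²
(-47/(-37) + I(s(-5)))² = (-47/(-37) + (-5*(1 + 2*(-5)))*(1 - 5*(1 + 2*(-5))))² = (-47*(-1/37) + (-5*(1 - 10))*(1 - 5*(1 - 10)))² = (47/37 + (-5*(-9))*(1 - 5*(-9)))² = (47/37 + 45*(1 + 45))² = (47/37 + 45*46)² = (47/37 + 2070)² = (76637/37)² = 5873229769/1369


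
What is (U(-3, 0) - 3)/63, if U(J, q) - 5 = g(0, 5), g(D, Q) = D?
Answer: 2/63 ≈ 0.031746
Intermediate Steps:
U(J, q) = 5 (U(J, q) = 5 + 0 = 5)
(U(-3, 0) - 3)/63 = (5 - 3)/63 = (1/63)*2 = 2/63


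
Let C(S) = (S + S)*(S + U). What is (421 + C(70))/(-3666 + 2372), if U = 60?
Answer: -18621/1294 ≈ -14.390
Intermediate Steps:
C(S) = 2*S*(60 + S) (C(S) = (S + S)*(S + 60) = (2*S)*(60 + S) = 2*S*(60 + S))
(421 + C(70))/(-3666 + 2372) = (421 + 2*70*(60 + 70))/(-3666 + 2372) = (421 + 2*70*130)/(-1294) = (421 + 18200)*(-1/1294) = 18621*(-1/1294) = -18621/1294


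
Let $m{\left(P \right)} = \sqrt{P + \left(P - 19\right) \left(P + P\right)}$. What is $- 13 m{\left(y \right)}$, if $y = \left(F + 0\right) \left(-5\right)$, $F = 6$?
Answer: $- 13 \sqrt{2910} \approx -701.28$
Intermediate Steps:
$y = -30$ ($y = \left(6 + 0\right) \left(-5\right) = 6 \left(-5\right) = -30$)
$m{\left(P \right)} = \sqrt{P + 2 P \left(-19 + P\right)}$ ($m{\left(P \right)} = \sqrt{P + \left(-19 + P\right) 2 P} = \sqrt{P + 2 P \left(-19 + P\right)}$)
$- 13 m{\left(y \right)} = - 13 \sqrt{- 30 \left(-37 + 2 \left(-30\right)\right)} = - 13 \sqrt{- 30 \left(-37 - 60\right)} = - 13 \sqrt{\left(-30\right) \left(-97\right)} = - 13 \sqrt{2910}$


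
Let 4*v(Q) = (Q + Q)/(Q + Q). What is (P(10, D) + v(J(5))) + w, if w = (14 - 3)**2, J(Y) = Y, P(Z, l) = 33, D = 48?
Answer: 617/4 ≈ 154.25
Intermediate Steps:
v(Q) = 1/4 (v(Q) = ((Q + Q)/(Q + Q))/4 = ((2*Q)/((2*Q)))/4 = ((2*Q)*(1/(2*Q)))/4 = (1/4)*1 = 1/4)
w = 121 (w = 11**2 = 121)
(P(10, D) + v(J(5))) + w = (33 + 1/4) + 121 = 133/4 + 121 = 617/4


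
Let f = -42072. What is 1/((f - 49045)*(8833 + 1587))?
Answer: -1/949439140 ≈ -1.0533e-9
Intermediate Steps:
1/((f - 49045)*(8833 + 1587)) = 1/((-42072 - 49045)*(8833 + 1587)) = 1/(-91117*10420) = 1/(-949439140) = -1/949439140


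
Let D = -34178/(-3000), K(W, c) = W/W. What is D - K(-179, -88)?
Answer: 15589/1500 ≈ 10.393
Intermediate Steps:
K(W, c) = 1
D = 17089/1500 (D = -34178*(-1/3000) = 17089/1500 ≈ 11.393)
D - K(-179, -88) = 17089/1500 - 1*1 = 17089/1500 - 1 = 15589/1500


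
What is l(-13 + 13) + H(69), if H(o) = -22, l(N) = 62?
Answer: 40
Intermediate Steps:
l(-13 + 13) + H(69) = 62 - 22 = 40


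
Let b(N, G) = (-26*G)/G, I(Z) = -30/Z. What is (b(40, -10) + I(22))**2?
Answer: 90601/121 ≈ 748.77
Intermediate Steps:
b(N, G) = -26
(b(40, -10) + I(22))**2 = (-26 - 30/22)**2 = (-26 - 30*1/22)**2 = (-26 - 15/11)**2 = (-301/11)**2 = 90601/121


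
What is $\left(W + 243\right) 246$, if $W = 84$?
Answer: $80442$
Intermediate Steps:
$\left(W + 243\right) 246 = \left(84 + 243\right) 246 = 327 \cdot 246 = 80442$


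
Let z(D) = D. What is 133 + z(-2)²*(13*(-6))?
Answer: -179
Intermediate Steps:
133 + z(-2)²*(13*(-6)) = 133 + (-2)²*(13*(-6)) = 133 + 4*(-78) = 133 - 312 = -179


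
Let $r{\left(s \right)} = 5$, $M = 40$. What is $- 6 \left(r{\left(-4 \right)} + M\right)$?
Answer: $-270$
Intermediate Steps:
$- 6 \left(r{\left(-4 \right)} + M\right) = - 6 \left(5 + 40\right) = \left(-6\right) 45 = -270$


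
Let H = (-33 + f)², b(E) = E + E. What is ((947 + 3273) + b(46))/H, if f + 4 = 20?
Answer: 4312/289 ≈ 14.920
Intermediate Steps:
f = 16 (f = -4 + 20 = 16)
b(E) = 2*E
H = 289 (H = (-33 + 16)² = (-17)² = 289)
((947 + 3273) + b(46))/H = ((947 + 3273) + 2*46)/289 = (4220 + 92)*(1/289) = 4312*(1/289) = 4312/289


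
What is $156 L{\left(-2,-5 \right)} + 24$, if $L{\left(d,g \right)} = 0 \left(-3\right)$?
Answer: $24$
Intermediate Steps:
$L{\left(d,g \right)} = 0$
$156 L{\left(-2,-5 \right)} + 24 = 156 \cdot 0 + 24 = 0 + 24 = 24$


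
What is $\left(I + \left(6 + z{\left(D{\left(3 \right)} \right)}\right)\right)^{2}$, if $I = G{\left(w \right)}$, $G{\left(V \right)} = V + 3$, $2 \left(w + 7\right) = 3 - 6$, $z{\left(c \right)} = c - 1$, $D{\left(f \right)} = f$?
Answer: $\frac{25}{4} \approx 6.25$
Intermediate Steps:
$z{\left(c \right)} = -1 + c$ ($z{\left(c \right)} = c - 1 = -1 + c$)
$w = - \frac{17}{2}$ ($w = -7 + \frac{3 - 6}{2} = -7 + \frac{1}{2} \left(-3\right) = -7 - \frac{3}{2} = - \frac{17}{2} \approx -8.5$)
$G{\left(V \right)} = 3 + V$
$I = - \frac{11}{2}$ ($I = 3 - \frac{17}{2} = - \frac{11}{2} \approx -5.5$)
$\left(I + \left(6 + z{\left(D{\left(3 \right)} \right)}\right)\right)^{2} = \left(- \frac{11}{2} + \left(6 + \left(-1 + 3\right)\right)\right)^{2} = \left(- \frac{11}{2} + \left(6 + 2\right)\right)^{2} = \left(- \frac{11}{2} + 8\right)^{2} = \left(\frac{5}{2}\right)^{2} = \frac{25}{4}$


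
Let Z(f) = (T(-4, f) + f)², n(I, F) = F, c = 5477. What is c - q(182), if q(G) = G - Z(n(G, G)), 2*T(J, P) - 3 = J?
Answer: 152949/4 ≈ 38237.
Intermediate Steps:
T(J, P) = 3/2 + J/2
Z(f) = (-½ + f)² (Z(f) = ((3/2 + (½)*(-4)) + f)² = ((3/2 - 2) + f)² = (-½ + f)²)
q(G) = G - (-1 + 2*G)²/4
c - q(182) = 5477 - (-¼ - 1*182² + 2*182) = 5477 - (-¼ - 1*33124 + 364) = 5477 - (-¼ - 33124 + 364) = 5477 - 1*(-131041/4) = 5477 + 131041/4 = 152949/4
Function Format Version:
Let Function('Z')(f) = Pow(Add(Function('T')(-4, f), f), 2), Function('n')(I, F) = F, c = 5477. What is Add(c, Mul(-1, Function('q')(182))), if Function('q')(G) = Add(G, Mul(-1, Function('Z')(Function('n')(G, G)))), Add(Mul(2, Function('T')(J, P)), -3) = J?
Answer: Rational(152949, 4) ≈ 38237.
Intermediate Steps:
Function('T')(J, P) = Add(Rational(3, 2), Mul(Rational(1, 2), J))
Function('Z')(f) = Pow(Add(Rational(-1, 2), f), 2) (Function('Z')(f) = Pow(Add(Add(Rational(3, 2), Mul(Rational(1, 2), -4)), f), 2) = Pow(Add(Add(Rational(3, 2), -2), f), 2) = Pow(Add(Rational(-1, 2), f), 2))
Function('q')(G) = Add(G, Mul(Rational(-1, 4), Pow(Add(-1, Mul(2, G)), 2))) (Function('q')(G) = Add(G, Mul(-1, Mul(Rational(1, 4), Pow(Add(-1, Mul(2, G)), 2)))) = Add(G, Mul(Rational(-1, 4), Pow(Add(-1, Mul(2, G)), 2))))
Add(c, Mul(-1, Function('q')(182))) = Add(5477, Mul(-1, Add(Rational(-1, 4), Mul(-1, Pow(182, 2)), Mul(2, 182)))) = Add(5477, Mul(-1, Add(Rational(-1, 4), Mul(-1, 33124), 364))) = Add(5477, Mul(-1, Add(Rational(-1, 4), -33124, 364))) = Add(5477, Mul(-1, Rational(-131041, 4))) = Add(5477, Rational(131041, 4)) = Rational(152949, 4)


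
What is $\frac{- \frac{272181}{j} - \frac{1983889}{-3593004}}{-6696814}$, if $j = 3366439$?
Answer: $- \frac{5700693879547}{81002176238131479384} \approx -7.0377 \cdot 10^{-8}$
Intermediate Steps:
$\frac{- \frac{272181}{j} - \frac{1983889}{-3593004}}{-6696814} = \frac{- \frac{272181}{3366439} - \frac{1983889}{-3593004}}{-6696814} = \left(\left(-272181\right) \frac{1}{3366439} - - \frac{1983889}{3593004}\right) \left(- \frac{1}{6696814}\right) = \left(- \frac{272181}{3366439} + \frac{1983889}{3593004}\right) \left(- \frac{1}{6696814}\right) = \frac{5700693879547}{12095628792756} \left(- \frac{1}{6696814}\right) = - \frac{5700693879547}{81002176238131479384}$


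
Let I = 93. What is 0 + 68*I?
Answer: 6324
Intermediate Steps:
0 + 68*I = 0 + 68*93 = 0 + 6324 = 6324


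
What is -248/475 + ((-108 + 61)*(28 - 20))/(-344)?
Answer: 11661/20425 ≈ 0.57092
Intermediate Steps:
-248/475 + ((-108 + 61)*(28 - 20))/(-344) = -248*1/475 - 47*8*(-1/344) = -248/475 - 376*(-1/344) = -248/475 + 47/43 = 11661/20425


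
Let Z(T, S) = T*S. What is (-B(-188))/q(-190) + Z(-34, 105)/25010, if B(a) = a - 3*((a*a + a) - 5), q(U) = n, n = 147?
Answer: 264155662/367647 ≈ 718.50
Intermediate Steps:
q(U) = 147
B(a) = 15 - 3*a² - 2*a (B(a) = a - 3*((a² + a) - 5) = a - 3*((a + a²) - 5) = a - 3*(-5 + a + a²) = a + (15 - 3*a - 3*a²) = 15 - 3*a² - 2*a)
Z(T, S) = S*T
(-B(-188))/q(-190) + Z(-34, 105)/25010 = -(15 - 3*(-188)² - 2*(-188))/147 + (105*(-34))/25010 = -(15 - 3*35344 + 376)*(1/147) - 3570*1/25010 = -(15 - 106032 + 376)*(1/147) - 357/2501 = -1*(-105641)*(1/147) - 357/2501 = 105641*(1/147) - 357/2501 = 105641/147 - 357/2501 = 264155662/367647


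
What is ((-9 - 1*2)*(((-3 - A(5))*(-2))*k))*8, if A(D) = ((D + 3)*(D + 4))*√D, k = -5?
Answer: 2640 + 63360*√5 ≈ 1.4432e+5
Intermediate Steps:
A(D) = √D*(3 + D)*(4 + D) (A(D) = ((3 + D)*(4 + D))*√D = √D*(3 + D)*(4 + D))
((-9 - 1*2)*(((-3 - A(5))*(-2))*k))*8 = ((-9 - 1*2)*(((-3 - √5*(12 + 5² + 7*5))*(-2))*(-5)))*8 = ((-9 - 2)*(((-3 - √5*(12 + 25 + 35))*(-2))*(-5)))*8 = -11*(-3 - √5*72)*(-2)*(-5)*8 = -11*(-3 - 72*√5)*(-2)*(-5)*8 = -11*(6 + 144*√5)*(-5)*8 = -11*(-30 - 720*√5)*8 = (330 + 7920*√5)*8 = 2640 + 63360*√5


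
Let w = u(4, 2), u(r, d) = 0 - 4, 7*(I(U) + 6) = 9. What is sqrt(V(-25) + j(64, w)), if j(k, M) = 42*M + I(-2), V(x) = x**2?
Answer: sqrt(22162)/7 ≈ 21.267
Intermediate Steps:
I(U) = -33/7 (I(U) = -6 + (1/7)*9 = -6 + 9/7 = -33/7)
u(r, d) = -4
w = -4
j(k, M) = -33/7 + 42*M (j(k, M) = 42*M - 33/7 = -33/7 + 42*M)
sqrt(V(-25) + j(64, w)) = sqrt((-25)**2 + (-33/7 + 42*(-4))) = sqrt(625 + (-33/7 - 168)) = sqrt(625 - 1209/7) = sqrt(3166/7) = sqrt(22162)/7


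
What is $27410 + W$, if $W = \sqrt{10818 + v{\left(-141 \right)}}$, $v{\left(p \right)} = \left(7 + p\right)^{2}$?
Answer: $27410 + \sqrt{28774} \approx 27580.0$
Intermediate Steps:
$W = \sqrt{28774}$ ($W = \sqrt{10818 + \left(7 - 141\right)^{2}} = \sqrt{10818 + \left(-134\right)^{2}} = \sqrt{10818 + 17956} = \sqrt{28774} \approx 169.63$)
$27410 + W = 27410 + \sqrt{28774}$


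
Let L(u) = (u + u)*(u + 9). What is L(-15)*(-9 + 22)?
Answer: 2340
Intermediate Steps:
L(u) = 2*u*(9 + u) (L(u) = (2*u)*(9 + u) = 2*u*(9 + u))
L(-15)*(-9 + 22) = (2*(-15)*(9 - 15))*(-9 + 22) = (2*(-15)*(-6))*13 = 180*13 = 2340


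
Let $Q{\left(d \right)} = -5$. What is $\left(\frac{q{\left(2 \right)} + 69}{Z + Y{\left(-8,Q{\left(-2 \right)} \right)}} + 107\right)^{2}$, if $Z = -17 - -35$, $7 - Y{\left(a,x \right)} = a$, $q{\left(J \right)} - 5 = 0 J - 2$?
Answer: $\frac{1442401}{121} \approx 11921.0$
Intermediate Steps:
$q{\left(J \right)} = 3$ ($q{\left(J \right)} = 5 - \left(2 + 0 J\right) = 5 + \left(0 - 2\right) = 5 - 2 = 3$)
$Y{\left(a,x \right)} = 7 - a$
$Z = 18$ ($Z = -17 + 35 = 18$)
$\left(\frac{q{\left(2 \right)} + 69}{Z + Y{\left(-8,Q{\left(-2 \right)} \right)}} + 107\right)^{2} = \left(\frac{3 + 69}{18 + \left(7 - -8\right)} + 107\right)^{2} = \left(\frac{72}{18 + \left(7 + 8\right)} + 107\right)^{2} = \left(\frac{72}{18 + 15} + 107\right)^{2} = \left(\frac{72}{33} + 107\right)^{2} = \left(72 \cdot \frac{1}{33} + 107\right)^{2} = \left(\frac{24}{11} + 107\right)^{2} = \left(\frac{1201}{11}\right)^{2} = \frac{1442401}{121}$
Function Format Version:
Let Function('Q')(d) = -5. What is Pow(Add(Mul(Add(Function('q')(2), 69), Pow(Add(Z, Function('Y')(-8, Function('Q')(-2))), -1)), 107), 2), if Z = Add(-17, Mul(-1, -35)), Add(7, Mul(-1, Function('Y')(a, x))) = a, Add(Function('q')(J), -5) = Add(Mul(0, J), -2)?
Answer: Rational(1442401, 121) ≈ 11921.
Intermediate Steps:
Function('q')(J) = 3 (Function('q')(J) = Add(5, Add(Mul(0, J), -2)) = Add(5, Add(0, -2)) = Add(5, -2) = 3)
Function('Y')(a, x) = Add(7, Mul(-1, a))
Z = 18 (Z = Add(-17, 35) = 18)
Pow(Add(Mul(Add(Function('q')(2), 69), Pow(Add(Z, Function('Y')(-8, Function('Q')(-2))), -1)), 107), 2) = Pow(Add(Mul(Add(3, 69), Pow(Add(18, Add(7, Mul(-1, -8))), -1)), 107), 2) = Pow(Add(Mul(72, Pow(Add(18, Add(7, 8)), -1)), 107), 2) = Pow(Add(Mul(72, Pow(Add(18, 15), -1)), 107), 2) = Pow(Add(Mul(72, Pow(33, -1)), 107), 2) = Pow(Add(Mul(72, Rational(1, 33)), 107), 2) = Pow(Add(Rational(24, 11), 107), 2) = Pow(Rational(1201, 11), 2) = Rational(1442401, 121)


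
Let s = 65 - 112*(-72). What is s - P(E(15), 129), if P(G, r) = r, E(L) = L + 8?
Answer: 8000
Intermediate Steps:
s = 8129 (s = 65 + 8064 = 8129)
E(L) = 8 + L
s - P(E(15), 129) = 8129 - 1*129 = 8129 - 129 = 8000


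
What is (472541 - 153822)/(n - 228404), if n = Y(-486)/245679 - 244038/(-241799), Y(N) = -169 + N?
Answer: -18933481963036599/13568265324509027 ≈ -1.3954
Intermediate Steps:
n = 59796633457/59404936521 (n = (-169 - 486)/245679 - 244038/(-241799) = -655*1/245679 - 244038*(-1/241799) = -655/245679 + 244038/241799 = 59796633457/59404936521 ≈ 1.0066)
(472541 - 153822)/(n - 228404) = (472541 - 153822)/(59796633457/59404936521 - 228404) = 318719/(-13568265324509027/59404936521) = 318719*(-59404936521/13568265324509027) = -18933481963036599/13568265324509027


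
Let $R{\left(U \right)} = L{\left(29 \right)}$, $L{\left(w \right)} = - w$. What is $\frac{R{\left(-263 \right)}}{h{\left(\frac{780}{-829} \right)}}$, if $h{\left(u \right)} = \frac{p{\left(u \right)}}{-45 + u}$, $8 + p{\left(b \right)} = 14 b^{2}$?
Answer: $\frac{915601485}{3019672} \approx 303.21$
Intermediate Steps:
$p{\left(b \right)} = -8 + 14 b^{2}$
$R{\left(U \right)} = -29$ ($R{\left(U \right)} = \left(-1\right) 29 = -29$)
$h{\left(u \right)} = \frac{-8 + 14 u^{2}}{-45 + u}$
$\frac{R{\left(-263 \right)}}{h{\left(\frac{780}{-829} \right)}} = - \frac{29}{2 \frac{1}{-45 + \frac{780}{-829}} \left(-4 + 7 \left(\frac{780}{-829}\right)^{2}\right)} = - \frac{29}{2 \frac{1}{-45 + 780 \left(- \frac{1}{829}\right)} \left(-4 + 7 \left(780 \left(- \frac{1}{829}\right)\right)^{2}\right)} = - \frac{29}{2 \frac{1}{-45 - \frac{780}{829}} \left(-4 + 7 \left(- \frac{780}{829}\right)^{2}\right)} = - \frac{29}{2 \frac{1}{- \frac{38085}{829}} \left(-4 + 7 \cdot \frac{608400}{687241}\right)} = - \frac{29}{2 \left(- \frac{829}{38085}\right) \left(-4 + \frac{4258800}{687241}\right)} = - \frac{29}{2 \left(- \frac{829}{38085}\right) \frac{1509836}{687241}} = - \frac{29}{- \frac{3019672}{31572465}} = \left(-29\right) \left(- \frac{31572465}{3019672}\right) = \frac{915601485}{3019672}$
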